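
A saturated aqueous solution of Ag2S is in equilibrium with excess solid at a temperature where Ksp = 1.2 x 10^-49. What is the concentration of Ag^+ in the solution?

Ag2S(s) ⇌ 2 Ag^+ + S^2-
Ksp = [Ag^+]^2[S^2-]
Let s = molar solubility. Then [Ag^+] = 2s and [S^2-] = s.
So Ksp = (2s)^2 × s = 4s^3
Solving, s = (1.2 x 10^-49/4)^(1/3) = 3.11 × 10^-17 M
[Ag^+] = 2s = 6.2 × 10^-17 M

[Ag^+] = 6.2 × 10^-17 M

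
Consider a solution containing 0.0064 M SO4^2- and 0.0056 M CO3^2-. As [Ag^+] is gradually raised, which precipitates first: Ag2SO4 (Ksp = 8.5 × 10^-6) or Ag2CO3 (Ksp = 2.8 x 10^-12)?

Ag2CO3

Precipitation of each salt starts when its ion product equals its Ksp.
For Ag2SO4: 8.5 × 10^-6 = 0.0064 × [Ag^+]^2  ⇒  [Ag^+] = 3.6 × 10^-2 M.
For Ag2CO3: 2.8 x 10^-12 = 0.0056 × [Ag^+]^2  ⇒  [Ag^+] = 2.2 × 10^-5 M.
The salt with the lower threshold [Ag^+] precipitates first: Ag2CO3.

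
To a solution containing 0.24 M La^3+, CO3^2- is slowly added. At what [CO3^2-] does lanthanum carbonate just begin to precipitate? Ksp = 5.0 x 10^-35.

La2(CO3)3(s) <=> 2 La^3+ + 3 CO3^2-
Ksp = [La^3+]^2[CO3^2-]^3
Precipitation begins when Q = Ksp. With [La^3+] = 0.24 M:
5.0 x 10^-35 = (0.24)^2 × [CO3^2-]^3
[CO3^2-] = (5.0 x 10^-35 / 5.76 x 10^-2)^(1/3) = 9.5 × 10^-12 M

[CO3^2-] ≈ 9.5e-12 M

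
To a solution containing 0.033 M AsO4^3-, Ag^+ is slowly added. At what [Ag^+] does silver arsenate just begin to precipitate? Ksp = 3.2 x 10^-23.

Ag3AsO4(s) ⇌ 3 Ag^+ + AsO4^3-
Ksp = [Ag^+]^3[AsO4^3-]
Precipitation begins when Q = Ksp. With [AsO4^3-] = 0.033 M:
3.2 x 10^-23 = (0.033) × [Ag^+]^3
[Ag^+] = (3.2 x 10^-23 / 3.3 x 10^-2)^(1/3) = 9.9 × 10^-8 M

[Ag^+] = 9.9e-8 M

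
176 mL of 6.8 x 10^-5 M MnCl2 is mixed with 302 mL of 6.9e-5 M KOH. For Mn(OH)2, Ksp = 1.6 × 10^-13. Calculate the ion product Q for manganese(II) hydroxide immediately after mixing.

4.8 × 10^-14

Total volume = 176 + 302 = 478 mL.
[Mn^2+] = 6.8 × 10^-5 × (176/478) = 2.50 × 10^-5 M
[OH^-] = 6.9 × 10^-5 × (302/478) = 4.36 x 10^-5 M
Mn(OH)2(s) <=> Mn^2+(aq) + 2 OH^-(aq), so Q = [Mn^2+][OH^-]^2
Q = (2.50 x 10^-5)(4.36 × 10^-5)^2 = 4.8 × 10^-14
Q < Ksp, so no precipitate of Mn(OH)2 forms.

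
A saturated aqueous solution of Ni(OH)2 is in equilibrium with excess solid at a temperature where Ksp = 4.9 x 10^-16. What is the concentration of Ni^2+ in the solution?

5.0 x 10^-6 M

Ni(OH)2(s) ⇌ Ni^2+ + 2 OH^-
Ksp = [Ni^2+][OH^-]^2
If s mol/L of Ni(OH)2 dissolves, [Ni^2+] = s and [OH^-] = 2s.
So Ksp = s × (2s)^2 = 4s^3
s = (4.9 x 10^-16 / 4)^(1/3) = 4.97 x 10^-6 M
[Ni^2+] = s = 5.0 x 10^-6 M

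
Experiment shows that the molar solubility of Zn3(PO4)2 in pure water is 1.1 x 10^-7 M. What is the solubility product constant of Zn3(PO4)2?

Ksp = 1.7 × 10^-33

Zn3(PO4)2(s) <=> 3 Zn^2+(aq) + 2 PO4^3-(aq)
With molar solubility s: [Zn^2+] = 3s, [PO4^3-] = 2s.
Ksp = [Zn^2+]^3[PO4^3-]^2
So Ksp = (3s)^3 × (2s)^2 = 108s^5
With s = 1.1 x 10^-7: Ksp = 1.7 × 10^-33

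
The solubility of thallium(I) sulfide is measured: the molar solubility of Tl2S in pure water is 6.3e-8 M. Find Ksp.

Ksp ≈ 1.0e-21

Tl2S(s) ⇌ 2 Tl^+(aq) + S^2-(aq)
With molar solubility s: [Tl^+] = 2s, [S^2-] = s.
Ksp = [Tl^+]^2[S^2-]
So Ksp = (2s)^2 × s = 4s^3
Ksp = 4 × (6.3 × 10^-8)^3 = 1.0 x 10^-21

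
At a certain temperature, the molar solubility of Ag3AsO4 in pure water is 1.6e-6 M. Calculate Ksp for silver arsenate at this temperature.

Ksp ≈ 1.8 × 10^-22

Ag3AsO4(s) <=> 3 Ag^+(aq) + AsO4^3-(aq)
For each mole of Ag3AsO4 that dissolves: [Ag^+] = 3s, [AsO4^3-] = s.
Ksp = [Ag^+]^3[AsO4^3-]
So Ksp = (3s)^3 × s = 27s^4
With s = 1.6 × 10^-6: Ksp = 1.8 x 10^-22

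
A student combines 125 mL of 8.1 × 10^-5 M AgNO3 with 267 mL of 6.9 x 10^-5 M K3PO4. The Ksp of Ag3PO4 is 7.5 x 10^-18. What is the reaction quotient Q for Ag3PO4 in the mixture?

Total volume = 125 + 267 = 392 mL.
[Ag^+] = 8.1 × 10^-5 × (125/392) = 2.58 × 10^-5 M
[PO4^3-] = 6.9 × 10^-5 × (267/392) = 4.70 × 10^-5 M
Ag3PO4(s) ⇌ 3 Ag^+ + PO4^3-, so Q = [Ag^+]^3[PO4^3-]
Q = (2.58 × 10^-5)^3(4.70 × 10^-5) = 8.1 x 10^-19
Q < Ksp, so no precipitate of Ag3PO4 forms.

8.1 × 10^-19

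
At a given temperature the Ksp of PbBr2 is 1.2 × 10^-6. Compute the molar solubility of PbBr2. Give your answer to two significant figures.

PbBr2(s) ⇌ Pb^2+ + 2 Br^-
Ksp = [Pb^2+][Br^-]^2
Let s = molar solubility. Then [Pb^2+] = s and [Br^-] = 2s.
Substituting: Ksp = s(2s)^2 = 4s^3
s^3 = 1.2 × 10^-6 / 4, so s = 6.7 × 10^-3 M

s = 6.7 × 10^-3 M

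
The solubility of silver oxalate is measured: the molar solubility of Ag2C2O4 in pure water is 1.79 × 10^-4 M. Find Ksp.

Ksp ≈ 2.29e-11

Ag2C2O4(s) ⇌ 2 Ag^+(aq) + C2O4^2-(aq)
For each mole of Ag2C2O4 that dissolves: [Ag^+] = 2s, [C2O4^2-] = s.
Ksp = [Ag^+]^2[C2O4^2-]
Substituting: Ksp = (2s)^2s = 4s^3
With s = 1.79 × 10^-4: Ksp = 2.29 × 10^-11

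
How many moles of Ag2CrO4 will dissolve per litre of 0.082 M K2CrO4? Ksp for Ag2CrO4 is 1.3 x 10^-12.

s = 2.0 x 10^-6 M

Ag2CrO4(s) <=> 2 Ag^+(aq) + CrO4^2-(aq)
Ksp = [Ag^+]^2[CrO4^2-]
Let s be the molar solubility in this solution. [Ag^+] = 2s, [CrO4^2-] = 0.082 + s ≈ 0.082 (Ksp is small, so little additional dissolves).
Ksp ≈ (2s)^2 × 0.082
s = 2.0 × 10^-6 M
Check: s = 2.0 × 10^-6 ≪ 0.082, so the approximation is valid.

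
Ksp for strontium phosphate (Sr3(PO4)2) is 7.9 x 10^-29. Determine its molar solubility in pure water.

s ≈ 9.4e-7 M

Sr3(PO4)2(s) ⇌ 3 Sr^2+(aq) + 2 PO4^3-(aq)
Ksp = [Sr^2+]^3[PO4^3-]^2
For each mole of Sr3(PO4)2 that dissolves: [Sr^2+] = 3s, [PO4^3-] = 2s.
Substituting: Ksp = (3s)^3(2s)^2 = 108s^5
s^5 = 7.9 x 10^-29 / 108, so s = 9.4 x 10^-7 M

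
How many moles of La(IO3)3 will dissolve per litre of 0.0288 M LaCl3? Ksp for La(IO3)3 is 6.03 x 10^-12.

La(IO3)3(s) ⇌ La^3+ + 3 IO3^-
Ksp = [La^3+][IO3^-]^3
Let s be the molar solubility in this solution. [La^3+] = 0.0288 + s ≈ 0.0288, [IO3^-] = 3s (Ksp is small, so little additional dissolves).
Ksp ≈ 0.0288 × (3s)^3
s = 1.98 × 10^-4 M
Check: s = 2.0 × 10^-4 ≪ 0.0288, so the approximation is valid.

1.98 × 10^-4 M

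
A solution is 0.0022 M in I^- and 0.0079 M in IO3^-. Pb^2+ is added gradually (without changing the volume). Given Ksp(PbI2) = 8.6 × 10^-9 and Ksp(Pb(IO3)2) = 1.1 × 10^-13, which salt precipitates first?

Pb(IO3)2

Each salt begins to precipitate when Q = Ksp, i.e. when [Pb^2+] reaches its threshold.
For PbI2: 8.6 × 10^-9 = (0.0022)^2 × [Pb^2+]  ⇒  [Pb^2+] = 1.8 × 10^-3 M.
For Pb(IO3)2: 1.1 × 10^-13 = (0.0079)^2 × [Pb^2+]  ⇒  [Pb^2+] = 1.8 x 10^-9 M.
The salt with the lower threshold [Pb^2+] precipitates first: Pb(IO3)2.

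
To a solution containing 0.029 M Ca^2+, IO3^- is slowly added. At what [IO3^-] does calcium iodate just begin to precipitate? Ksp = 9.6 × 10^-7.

Ca(IO3)2(s) ⇌ Ca^2+(aq) + 2 IO3^-(aq)
Ksp = [Ca^2+][IO3^-]^2
Precipitation begins when Q = Ksp. With [Ca^2+] = 0.029 M:
9.6 × 10^-7 = (0.029) × [IO3^-]^2
[IO3^-] = (9.6 × 10^-7 / 2.9 × 10^-2)^(1/2) = 5.8 × 10^-3 M

[IO3^-] ≈ 5.8 x 10^-3 M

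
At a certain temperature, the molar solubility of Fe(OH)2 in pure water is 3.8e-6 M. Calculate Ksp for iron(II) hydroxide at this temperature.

Ksp = 2.2e-16

Fe(OH)2(s) ⇌ Fe^2+ + 2 OH^-
With molar solubility s: [Fe^2+] = s, [OH^-] = 2s.
Ksp = [Fe^2+][OH^-]^2
Ksp = s(2s)^2 = 4s^3
With s = 3.8 x 10^-6: Ksp = 2.2 x 10^-16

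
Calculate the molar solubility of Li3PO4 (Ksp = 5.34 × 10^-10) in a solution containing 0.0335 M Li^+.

1.42 × 10^-5 M

Li3PO4(s) <=> 3 Li^+ + PO4^3-
Ksp = [Li^+]^3[PO4^3-]
If s mol/L dissolves here, [Li^+] = 0.0335 + 3s ≈ 0.0335, [PO4^3-] = s (since the Li^+ already present dominates).
Ksp ≈ (0.0335)^3 × s
s = 1.42 × 10^-5 M
Check: 3s = 4.3 × 10^-5 ≪ 0.0335, so the approximation is valid.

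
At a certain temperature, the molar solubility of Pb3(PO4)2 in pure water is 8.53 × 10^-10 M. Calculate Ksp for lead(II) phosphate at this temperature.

Pb3(PO4)2(s) ⇌ 3 Pb^2+ + 2 PO4^3-
For each mole of Pb3(PO4)2 that dissolves: [Pb^2+] = 3s, [PO4^3-] = 2s.
Ksp = [Pb^2+]^3[PO4^3-]^2
Substituting: Ksp = (3s)^3(2s)^2 = 108s^5
With s = 8.53 × 10^-10: Ksp = 4.88 × 10^-44

4.88 × 10^-44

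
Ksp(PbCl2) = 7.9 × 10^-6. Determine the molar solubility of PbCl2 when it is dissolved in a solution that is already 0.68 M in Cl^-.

s = 1.7 × 10^-5 M

PbCl2(s) <=> Pb^2+(aq) + 2 Cl^-(aq)
Ksp = [Pb^2+][Cl^-]^2
Let s = moles of PbCl2 that dissolve per litre. [Pb^2+] = s, [Cl^-] = 0.68 + 2s ≈ 0.68 (Ksp is small, so little additional dissolves).
Ksp ≈ s × (0.68)^2
s = 1.7 x 10^-5 M
Check: 2s = 3.4 × 10^-5 ≪ 0.68, so the approximation is valid.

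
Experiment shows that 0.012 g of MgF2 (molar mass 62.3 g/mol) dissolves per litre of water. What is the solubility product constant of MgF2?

Ksp ≈ 2.9 × 10^-11

Molar solubility s = (1.2 x 10^-2 g/L) / (62.3 g/mol) = 1.93 × 10^-4 M.
MgF2(s) ⇌ Mg^2+ + 2 F^-
For each mole of MgF2 that dissolves: [Mg^2+] = s, [F^-] = 2s.
Ksp = [Mg^2+][F^-]^2
So Ksp = s × (2s)^2 = 4s^3
Ksp = 4 × (1.93 × 10^-4)^3 = 2.9 x 10^-11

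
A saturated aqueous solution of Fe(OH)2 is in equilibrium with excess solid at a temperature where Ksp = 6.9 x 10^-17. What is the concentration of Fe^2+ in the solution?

Fe(OH)2(s) ⇌ Fe^2+(aq) + 2 OH^-(aq)
Ksp = [Fe^2+][OH^-]^2
With molar solubility s: [Fe^2+] = s, [OH^-] = 2s.
Ksp = s(2s)^2 = 4s^3
s = (6.9 x 10^-17 / 4)^(1/3) = 2.58 x 10^-6 M
[Fe^2+] = s = 2.6 x 10^-6 M

2.6 × 10^-6 M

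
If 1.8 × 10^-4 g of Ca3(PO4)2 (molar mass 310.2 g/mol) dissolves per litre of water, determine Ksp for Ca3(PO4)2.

Molar solubility s = (1.8 × 10^-4 g/L) / (310.2 g/mol) = 5.80 × 10^-7 M.
Ca3(PO4)2(s) ⇌ 3 Ca^2+ + 2 PO4^3-
With molar solubility s: [Ca^2+] = 3s, [PO4^3-] = 2s.
Ksp = [Ca^2+]^3[PO4^3-]^2
So Ksp = (3s)^3 × (2s)^2 = 108s^5
With s = 5.80 × 10^-7: Ksp = 7.1 × 10^-30

7.1e-30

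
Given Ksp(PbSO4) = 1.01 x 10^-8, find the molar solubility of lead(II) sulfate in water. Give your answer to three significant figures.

PbSO4(s) ⇌ Pb^2+ + SO4^2-
Ksp = [Pb^2+][SO4^2-]
If s mol/L of PbSO4 dissolves, [Pb^2+] = s and [SO4^2-] = s.
Ksp = s × s = s^2
s = (1.01 x 10^-8)^(1/2) = 1.00 x 10^-4 M

s = 1.00e-4 M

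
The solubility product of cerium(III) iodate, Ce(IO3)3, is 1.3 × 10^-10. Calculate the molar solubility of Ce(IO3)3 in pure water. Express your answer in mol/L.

Ce(IO3)3(s) ⇌ Ce^3+ + 3 IO3^-
Ksp = [Ce^3+][IO3^-]^3
For each mole of Ce(IO3)3 that dissolves: [Ce^3+] = s, [IO3^-] = 3s.
Ksp = s(3s)^3 = 27s^4
s = (1.3 × 10^-10 / 27)^(1/4) = 1.5 × 10^-3 M

s = 1.5 × 10^-3 M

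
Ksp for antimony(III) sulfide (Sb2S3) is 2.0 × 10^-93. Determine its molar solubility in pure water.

s = 1.1 × 10^-19 M

Sb2S3(s) <=> 2 Sb^3+ + 3 S^2-
Ksp = [Sb^3+]^2[S^2-]^3
Let s = molar solubility. Then [Sb^3+] = 2s and [S^2-] = 3s.
Substituting: Ksp = (2s)^2(3s)^3 = 108s^5
Solving, s = (2.0 × 10^-93/108)^(1/5) = 1.1 × 10^-19 M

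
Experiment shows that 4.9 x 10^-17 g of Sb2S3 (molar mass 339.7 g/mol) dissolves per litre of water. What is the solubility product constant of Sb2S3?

Molar solubility s = (4.9 × 10^-17 g/L) / (339.7 g/mol) = 1.44 × 10^-19 M.
Sb2S3(s) <=> 2 Sb^3+ + 3 S^2-
With molar solubility s: [Sb^3+] = 2s, [S^2-] = 3s.
Ksp = [Sb^3+]^2[S^2-]^3
So Ksp = (2s)^2 × (3s)^3 = 108s^5
Ksp = 108 × (1.44 × 10^-19)^5 = 6.7 x 10^-93

Ksp = 6.7 × 10^-93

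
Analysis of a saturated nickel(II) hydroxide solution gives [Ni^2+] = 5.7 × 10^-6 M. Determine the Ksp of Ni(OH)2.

Ni(OH)2(s) ⇌ Ni^2+(aq) + 2 OH^-(aq)
Stoichiometry gives [OH^-] = (2/1)[Ni^2+] = 1.14 × 10^-5 M.
Ksp = [Ni^2+][OH^-]^2
Ksp = 5.7 × 10^-6 × (1.14 x 10^-5)^2 = 7.4 × 10^-16

7.4 × 10^-16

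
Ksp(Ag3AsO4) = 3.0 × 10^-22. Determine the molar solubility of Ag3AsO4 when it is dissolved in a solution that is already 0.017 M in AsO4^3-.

s = 8.7 × 10^-8 M

Ag3AsO4(s) ⇌ 3 Ag^+ + AsO4^3-
Ksp = [Ag^+]^3[AsO4^3-]
If s mol/L dissolves here, [Ag^+] = 3s, [AsO4^3-] = 0.017 + s ≈ 0.017 (Ksp is small, so little additional dissolves).
Ksp ≈ (3s)^3 × 0.017
s = 8.7 × 10^-8 M
Check: s = 8.7 × 10^-8 ≪ 0.017, so the approximation is valid.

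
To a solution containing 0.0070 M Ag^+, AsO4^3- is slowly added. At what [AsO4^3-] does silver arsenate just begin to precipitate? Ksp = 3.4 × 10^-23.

Ag3AsO4(s) ⇌ 3 Ag^+ + AsO4^3-
Ksp = [Ag^+]^3[AsO4^3-]
Precipitation begins when Q = Ksp. With [Ag^+] = 0.0070 M:
3.4 × 10^-23 = (0.0070)^3 × [AsO4^3-]
[AsO4^3-] = (3.4 × 10^-23 / 3.43 × 10^-7) = 9.9 × 10^-17 M

9.9e-17 M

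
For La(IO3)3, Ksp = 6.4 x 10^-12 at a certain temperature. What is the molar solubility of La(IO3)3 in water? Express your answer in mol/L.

s ≈ 7.0 × 10^-4 M

La(IO3)3(s) ⇌ La^3+(aq) + 3 IO3^-(aq)
Ksp = [La^3+][IO3^-]^3
With molar solubility s: [La^3+] = s, [IO3^-] = 3s.
So Ksp = s × (3s)^3 = 27s^4
s = (6.4 x 10^-12 / 27)^(1/4) = 7.0 x 10^-4 M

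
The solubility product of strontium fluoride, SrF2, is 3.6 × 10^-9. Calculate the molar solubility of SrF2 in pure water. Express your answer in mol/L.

9.7e-4 M

SrF2(s) ⇌ Sr^2+(aq) + 2 F^-(aq)
Ksp = [Sr^2+][F^-]^2
For each mole of SrF2 that dissolves: [Sr^2+] = s, [F^-] = 2s.
Ksp = s(2s)^2 = 4s^3
s^3 = 3.6 × 10^-9 / 4, so s = 9.7 × 10^-4 M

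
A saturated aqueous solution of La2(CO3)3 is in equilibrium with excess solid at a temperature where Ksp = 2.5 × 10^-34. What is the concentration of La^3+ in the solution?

La2(CO3)3(s) <=> 2 La^3+ + 3 CO3^2-
Ksp = [La^3+]^2[CO3^2-]^3
With molar solubility s: [La^3+] = 2s, [CO3^2-] = 3s.
Ksp = (2s)^2(3s)^3 = 108s^5
s = (2.5 × 10^-34 / 108)^(1/5) = 7.46 x 10^-8 M
[La^3+] = 2s = 1.5 × 10^-7 M

[La^3+] = 1.5 x 10^-7 M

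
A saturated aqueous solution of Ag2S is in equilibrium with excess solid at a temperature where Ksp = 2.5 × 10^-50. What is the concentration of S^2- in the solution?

Ag2S(s) <=> 2 Ag^+ + S^2-
Ksp = [Ag^+]^2[S^2-]
With molar solubility s: [Ag^+] = 2s, [S^2-] = s.
So Ksp = (2s)^2 × s = 4s^3
Solving, s = (2.5 × 10^-50/4)^(1/3) = 1.84 × 10^-17 M
[S^2-] = s = 1.8 x 10^-17 M

1.8 x 10^-17 M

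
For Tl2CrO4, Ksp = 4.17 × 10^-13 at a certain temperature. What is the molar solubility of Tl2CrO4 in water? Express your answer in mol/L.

Tl2CrO4(s) ⇌ 2 Tl^+ + CrO4^2-
Ksp = [Tl^+]^2[CrO4^2-]
With molar solubility s: [Tl^+] = 2s, [CrO4^2-] = s.
Ksp = (2s)^2s = 4s^3
s = (4.17 × 10^-13 / 4)^(1/3) = 4.71 × 10^-5 M

s = 4.71e-5 M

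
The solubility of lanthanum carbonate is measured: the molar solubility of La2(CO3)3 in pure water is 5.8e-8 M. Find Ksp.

La2(CO3)3(s) ⇌ 2 La^3+(aq) + 3 CO3^2-(aq)
If s mol/L of La2(CO3)3 dissolves, [La^3+] = 2s and [CO3^2-] = 3s.
Ksp = [La^3+]^2[CO3^2-]^3
Ksp = (2s)^2(3s)^3 = 108s^5
With s = 5.8 x 10^-8: Ksp = 7.1 x 10^-35

7.1e-35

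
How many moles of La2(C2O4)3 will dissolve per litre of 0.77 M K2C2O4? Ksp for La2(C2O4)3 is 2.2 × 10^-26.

La2(C2O4)3(s) ⇌ 2 La^3+(aq) + 3 C2O4^2-(aq)
Ksp = [La^3+]^2[C2O4^2-]^3
If s mol/L dissolves here, [La^3+] = 2s, [C2O4^2-] = 0.77 + 3s ≈ 0.77 (Ksp is small, so little additional dissolves).
Ksp ≈ (2s)^2 × (0.77)^3
s = 1.1 x 10^-13 M
Check: 3s = 3.3 × 10^-13 ≪ 0.77, so the approximation is valid.

s = 1.1 × 10^-13 M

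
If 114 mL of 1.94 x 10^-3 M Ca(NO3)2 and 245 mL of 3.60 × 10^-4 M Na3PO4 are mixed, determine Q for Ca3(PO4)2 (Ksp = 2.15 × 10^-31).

Total volume = 114 + 245 = 359 mL.
[Ca^2+] = 1.94 × 10^-3 × (114/359) = 6.160 x 10^-4 M
[PO4^3-] = 3.60 × 10^-4 × (245/359) = 2.457 × 10^-4 M
Ca3(PO4)2(s) ⇌ 3 Ca^2+(aq) + 2 PO4^3-(aq), so Q = [Ca^2+]^3[PO4^3-]^2
Q = (6.160 × 10^-4)^3(2.457 × 10^-4)^2 = 1.41 x 10^-17
Q > Ksp, so Ca3(PO4)2 will precipitate.

Q ≈ 1.41 × 10^-17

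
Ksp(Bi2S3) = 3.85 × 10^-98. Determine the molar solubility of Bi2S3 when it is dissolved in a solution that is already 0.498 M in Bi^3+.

Bi2S3(s) ⇌ 2 Bi^3+(aq) + 3 S^2-(aq)
Ksp = [Bi^3+]^2[S^2-]^3
If s mol/L dissolves here, [Bi^3+] = 0.498 + 2s ≈ 0.498, [S^2-] = 3s (since the Bi^3+ already present dominates).
Ksp ≈ (0.498)^2 × (3s)^3
s = 1.79 x 10^-33 M
Check: 2s = 3.6 x 10^-33 ≪ 0.498, so the approximation is valid.

1.79 × 10^-33 M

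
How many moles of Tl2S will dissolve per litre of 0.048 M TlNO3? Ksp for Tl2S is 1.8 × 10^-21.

s ≈ 7.8e-19 M

Tl2S(s) ⇌ 2 Tl^+(aq) + S^2-(aq)
Ksp = [Tl^+]^2[S^2-]
Let s = moles of Tl2S that dissolve per litre. [Tl^+] = 0.048 + 2s ≈ 0.048, [S^2-] = s (Ksp is small, so little additional dissolves).
Ksp ≈ (0.048)^2 × s
s = 7.8 × 10^-19 M
Check: 2s = 1.6 × 10^-18 ≪ 0.048, so the approximation is valid.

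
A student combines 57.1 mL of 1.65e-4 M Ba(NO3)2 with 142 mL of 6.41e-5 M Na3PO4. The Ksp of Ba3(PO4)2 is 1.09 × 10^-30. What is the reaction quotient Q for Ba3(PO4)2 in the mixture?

Total volume = 57.1 + 142 = 199.1 mL.
[Ba^2+] = 1.65 x 10^-4 × (57.1/199.1) = 4.732 × 10^-5 M
[PO4^3-] = 6.41 × 10^-5 × (142/199.1) = 4.572 x 10^-5 M
Ba3(PO4)2(s) ⇌ 3 Ba^2+ + 2 PO4^3-, so Q = [Ba^2+]^3[PO4^3-]^2
Q = (4.732 × 10^-5)^3(4.572 x 10^-5)^2 = 2.21 x 10^-22
Q > Ksp, so Ba3(PO4)2 will precipitate.

2.21e-22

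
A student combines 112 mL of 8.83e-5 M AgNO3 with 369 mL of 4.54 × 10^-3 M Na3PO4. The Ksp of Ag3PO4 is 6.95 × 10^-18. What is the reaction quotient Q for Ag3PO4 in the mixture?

Q = 3.03e-17

Total volume = 112 + 369 = 481 mL.
[Ag^+] = 8.83 x 10^-5 × (112/481) = 2.056 × 10^-5 M
[PO4^3-] = 4.54 × 10^-3 × (369/481) = 3.483 x 10^-3 M
Ag3PO4(s) <=> 3 Ag^+(aq) + PO4^3-(aq), so Q = [Ag^+]^3[PO4^3-]
Q = (2.056 × 10^-5)^3(3.483 × 10^-3) = 3.03 × 10^-17
Q > Ksp, so Ag3PO4 will precipitate.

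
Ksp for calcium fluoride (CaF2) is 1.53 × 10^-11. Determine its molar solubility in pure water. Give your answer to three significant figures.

1.56 x 10^-4 M

CaF2(s) ⇌ Ca^2+ + 2 F^-
Ksp = [Ca^2+][F^-]^2
With molar solubility s: [Ca^2+] = s, [F^-] = 2s.
Substituting: Ksp = s(2s)^2 = 4s^3
Solving, s = (1.53 × 10^-11/4)^(1/3) = 1.56 x 10^-4 M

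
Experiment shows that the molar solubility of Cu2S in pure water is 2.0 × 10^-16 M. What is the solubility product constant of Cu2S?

Ksp ≈ 3.2 x 10^-47

Cu2S(s) <=> 2 Cu^+ + S^2-
If s mol/L of Cu2S dissolves, [Cu^+] = 2s and [S^2-] = s.
Ksp = [Cu^+]^2[S^2-]
Ksp = (2s)^2s = 4s^3
Ksp = 4 × (2.0 × 10^-16)^3 = 3.2 × 10^-47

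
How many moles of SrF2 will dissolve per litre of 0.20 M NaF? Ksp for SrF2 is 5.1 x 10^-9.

1.3 × 10^-7 M

SrF2(s) ⇌ Sr^2+ + 2 F^-
Ksp = [Sr^2+][F^-]^2
Let s = moles of SrF2 that dissolve per litre. [Sr^2+] = s, [F^-] = 0.20 + 2s ≈ 0.20 (since F^- from NaF dominates).
Ksp ≈ s × (0.20)^2
s = 1.3 x 10^-7 M
Check: 2s = 2.6 × 10^-7 ≪ 0.20, so the approximation is valid.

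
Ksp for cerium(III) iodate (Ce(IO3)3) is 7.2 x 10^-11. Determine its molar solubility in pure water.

Ce(IO3)3(s) ⇌ Ce^3+ + 3 IO3^-
Ksp = [Ce^3+][IO3^-]^3
For each mole of Ce(IO3)3 that dissolves: [Ce^3+] = s, [IO3^-] = 3s.
Substituting: Ksp = s(3s)^3 = 27s^4
s^4 = 7.2 x 10^-11 / 27, so s = 1.3 × 10^-3 M

1.3e-3 M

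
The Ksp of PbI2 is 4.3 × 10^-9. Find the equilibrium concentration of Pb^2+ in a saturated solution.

PbI2(s) <=> Pb^2+(aq) + 2 I^-(aq)
Ksp = [Pb^2+][I^-]^2
With molar solubility s: [Pb^2+] = s, [I^-] = 2s.
Ksp = s(2s)^2 = 4s^3
s^3 = 4.3 × 10^-9 / 4, so s = 1.02 × 10^-3 M
[Pb^2+] = s = 1.0 × 10^-3 M

[Pb^2+] ≈ 1.0 × 10^-3 M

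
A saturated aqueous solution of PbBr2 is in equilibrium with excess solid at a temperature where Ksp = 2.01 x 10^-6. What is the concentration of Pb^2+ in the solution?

PbBr2(s) ⇌ Pb^2+ + 2 Br^-
Ksp = [Pb^2+][Br^-]^2
With molar solubility s: [Pb^2+] = s, [Br^-] = 2s.
Ksp = s(2s)^2 = 4s^3
Solving, s = (2.01 x 10^-6/4)^(1/3) = 7.950 × 10^-3 M
[Pb^2+] = s = 7.95 × 10^-3 M

[Pb^2+] ≈ 7.95e-3 M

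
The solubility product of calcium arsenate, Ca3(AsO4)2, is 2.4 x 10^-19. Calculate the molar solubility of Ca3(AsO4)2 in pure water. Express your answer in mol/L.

Ca3(AsO4)2(s) ⇌ 3 Ca^2+(aq) + 2 AsO4^3-(aq)
Ksp = [Ca^2+]^3[AsO4^3-]^2
If s mol/L of Ca3(AsO4)2 dissolves, [Ca^2+] = 3s and [AsO4^3-] = 2s.
So Ksp = (3s)^3 × (2s)^2 = 108s^5
Solving, s = (2.4 x 10^-19/108)^(1/5) = 7.4 × 10^-5 M

s ≈ 7.4 × 10^-5 M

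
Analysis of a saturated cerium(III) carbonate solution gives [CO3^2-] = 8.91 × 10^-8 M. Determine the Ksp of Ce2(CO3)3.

Ksp ≈ 2.50 × 10^-36

Ce2(CO3)3(s) <=> 2 Ce^3+(aq) + 3 CO3^2-(aq)
Stoichiometry gives [Ce^3+] = (2/3)[CO3^2-] = 5.940 × 10^-8 M.
Ksp = [Ce^3+]^2[CO3^2-]^3
Ksp = (5.940 × 10^-8)^2 × (8.91 × 10^-8)^3 = 2.50 × 10^-36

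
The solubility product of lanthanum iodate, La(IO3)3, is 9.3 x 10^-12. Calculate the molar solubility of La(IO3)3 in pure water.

7.7 × 10^-4 M

La(IO3)3(s) ⇌ La^3+(aq) + 3 IO3^-(aq)
Ksp = [La^3+][IO3^-]^3
If s mol/L of La(IO3)3 dissolves, [La^3+] = s and [IO3^-] = 3s.
Ksp = s(3s)^3 = 27s^4
Solving, s = (9.3 x 10^-12/27)^(1/4) = 7.7 × 10^-4 M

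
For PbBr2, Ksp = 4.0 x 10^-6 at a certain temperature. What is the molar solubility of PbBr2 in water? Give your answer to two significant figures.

1.0 × 10^-2 M

PbBr2(s) <=> Pb^2+ + 2 Br^-
Ksp = [Pb^2+][Br^-]^2
For each mole of PbBr2 that dissolves: [Pb^2+] = s, [Br^-] = 2s.
So Ksp = s × (2s)^2 = 4s^3
Solving, s = (4.0 x 10^-6/4)^(1/3) = 1.0 × 10^-2 M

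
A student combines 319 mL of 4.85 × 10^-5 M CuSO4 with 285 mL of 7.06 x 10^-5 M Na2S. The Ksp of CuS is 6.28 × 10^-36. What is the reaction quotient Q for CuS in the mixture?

Total volume = 319 + 285 = 604 mL.
[Cu^2+] = 4.85 × 10^-5 × (319/604) = 2.562 × 10^-5 M
[S^2-] = 7.06 x 10^-5 × (285/604) = 3.331 × 10^-5 M
CuS(s) ⇌ Cu^2+(aq) + S^2-(aq), so Q = [Cu^2+][S^2-]
Q = (2.562 x 10^-5)(3.331 × 10^-5) = 8.53 x 10^-10
Q > Ksp, so CuS will precipitate.

8.53 x 10^-10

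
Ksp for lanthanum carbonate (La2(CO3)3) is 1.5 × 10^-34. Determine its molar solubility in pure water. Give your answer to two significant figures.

La2(CO3)3(s) ⇌ 2 La^3+ + 3 CO3^2-
Ksp = [La^3+]^2[CO3^2-]^3
If s mol/L of La2(CO3)3 dissolves, [La^3+] = 2s and [CO3^2-] = 3s.
So Ksp = (2s)^2 × (3s)^3 = 108s^5
s = (1.5 × 10^-34 / 108)^(1/5) = 6.7 × 10^-8 M

s = 6.7 x 10^-8 M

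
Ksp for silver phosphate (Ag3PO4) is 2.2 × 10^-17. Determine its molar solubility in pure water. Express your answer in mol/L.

Ag3PO4(s) ⇌ 3 Ag^+ + PO4^3-
Ksp = [Ag^+]^3[PO4^3-]
If s mol/L of Ag3PO4 dissolves, [Ag^+] = 3s and [PO4^3-] = s.
Ksp = (3s)^3s = 27s^4
s = (2.2 × 10^-17 / 27)^(1/4) = 3.0 × 10^-5 M

s = 3.0e-5 M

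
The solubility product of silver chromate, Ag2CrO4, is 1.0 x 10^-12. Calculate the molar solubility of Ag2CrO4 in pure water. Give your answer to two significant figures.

s ≈ 6.3 x 10^-5 M

Ag2CrO4(s) ⇌ 2 Ag^+(aq) + CrO4^2-(aq)
Ksp = [Ag^+]^2[CrO4^2-]
Let s = molar solubility. Then [Ag^+] = 2s and [CrO4^2-] = s.
Ksp = (2s)^2s = 4s^3
Solving, s = (1.0 x 10^-12/4)^(1/3) = 6.3 x 10^-5 M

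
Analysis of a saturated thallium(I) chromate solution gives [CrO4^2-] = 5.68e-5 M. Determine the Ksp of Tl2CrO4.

Tl2CrO4(s) ⇌ 2 Tl^+ + CrO4^2-
Stoichiometry gives [Tl^+] = (2/1)[CrO4^2-] = 1.136 x 10^-4 M.
Ksp = [Tl^+]^2[CrO4^2-]
Ksp = (1.136 × 10^-4)^2 × 5.68 × 10^-5 = 7.33 × 10^-13

Ksp = 7.33 × 10^-13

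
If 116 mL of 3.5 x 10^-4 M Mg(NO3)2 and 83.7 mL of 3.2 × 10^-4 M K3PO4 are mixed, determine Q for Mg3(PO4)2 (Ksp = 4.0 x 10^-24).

1.5e-19

Total volume = 116 + 83.7 = 199.7 mL.
[Mg^2+] = 3.5 x 10^-4 × (116/199.7) = 2.03 x 10^-4 M
[PO4^3-] = 3.2 × 10^-4 × (83.7/199.7) = 1.34 × 10^-4 M
Mg3(PO4)2(s) ⇌ 3 Mg^2+(aq) + 2 PO4^3-(aq), so Q = [Mg^2+]^3[PO4^3-]^2
Q = (2.03 x 10^-4)^3(1.34 × 10^-4)^2 = 1.5 × 10^-19
Q > Ksp, so Mg3(PO4)2 will precipitate.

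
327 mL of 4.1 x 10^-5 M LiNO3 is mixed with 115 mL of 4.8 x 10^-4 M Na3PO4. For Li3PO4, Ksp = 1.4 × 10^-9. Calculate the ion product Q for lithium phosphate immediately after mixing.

Total volume = 327 + 115 = 442 mL.
[Li^+] = 4.1 × 10^-5 × (327/442) = 3.03 × 10^-5 M
[PO4^3-] = 4.8 × 10^-4 × (115/442) = 1.25 × 10^-4 M
Li3PO4(s) <=> 3 Li^+(aq) + PO4^3-(aq), so Q = [Li^+]^3[PO4^3-]
Q = (3.03 x 10^-5)^3(1.25 × 10^-4) = 3.5 x 10^-18
Q < Ksp, so no precipitate of Li3PO4 forms.

Q ≈ 3.5 x 10^-18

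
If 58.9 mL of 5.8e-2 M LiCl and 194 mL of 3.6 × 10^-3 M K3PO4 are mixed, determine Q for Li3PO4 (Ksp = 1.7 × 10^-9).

6.8 × 10^-9

Total volume = 58.9 + 194 = 252.9 mL.
[Li^+] = 5.8 × 10^-2 × (58.9/252.9) = 1.35 × 10^-2 M
[PO4^3-] = 3.6 x 10^-3 × (194/252.9) = 2.76 × 10^-3 M
Li3PO4(s) ⇌ 3 Li^+ + PO4^3-, so Q = [Li^+]^3[PO4^3-]
Q = (1.35 × 10^-2)^3(2.76 × 10^-3) = 6.8 × 10^-9
Q > Ksp, so Li3PO4 will precipitate.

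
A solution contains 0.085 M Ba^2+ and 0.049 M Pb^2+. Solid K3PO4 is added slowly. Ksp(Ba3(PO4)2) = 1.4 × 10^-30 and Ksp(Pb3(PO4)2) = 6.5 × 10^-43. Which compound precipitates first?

Precipitation of each salt starts when its ion product equals its Ksp.
For Ba3(PO4)2: 1.4 × 10^-30 = (0.085)^3 × [PO4^3-]^2  ⇒  [PO4^3-] = 4.8 x 10^-14 M.
For Pb3(PO4)2: 6.5 × 10^-43 = (0.049)^3 × [PO4^3-]^2  ⇒  [PO4^3-] = 7.4 x 10^-20 M.
The salt with the lower threshold [PO4^3-] precipitates first: Pb3(PO4)2.

Pb3(PO4)2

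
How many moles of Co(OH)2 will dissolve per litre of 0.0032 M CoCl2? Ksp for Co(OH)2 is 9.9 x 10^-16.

s = 2.8 × 10^-7 M

Co(OH)2(s) ⇌ Co^2+(aq) + 2 OH^-(aq)
Ksp = [Co^2+][OH^-]^2
If s mol/L dissolves here, [Co^2+] = 0.0032 + s ≈ 0.0032, [OH^-] = 2s (Ksp is small, so little additional dissolves).
Ksp ≈ 0.0032 × (2s)^2
s = 2.8 × 10^-7 M
Check: s = 2.8 x 10^-7 ≪ 0.0032, so the approximation is valid.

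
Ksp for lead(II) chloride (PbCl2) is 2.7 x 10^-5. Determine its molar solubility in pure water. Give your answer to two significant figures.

PbCl2(s) ⇌ Pb^2+ + 2 Cl^-
Ksp = [Pb^2+][Cl^-]^2
For each mole of PbCl2 that dissolves: [Pb^2+] = s, [Cl^-] = 2s.
Ksp = s(2s)^2 = 4s^3
s = (2.7 x 10^-5 / 4)^(1/3) = 1.9 × 10^-2 M

s ≈ 1.9 x 10^-2 M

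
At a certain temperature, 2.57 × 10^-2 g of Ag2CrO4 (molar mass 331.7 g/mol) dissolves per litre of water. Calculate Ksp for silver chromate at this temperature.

1.86 × 10^-12

Molar solubility s = (2.57 × 10^-2 g/L) / (331.7 g/mol) = 7.748 × 10^-5 M.
Ag2CrO4(s) <=> 2 Ag^+ + CrO4^2-
With molar solubility s: [Ag^+] = 2s, [CrO4^2-] = s.
Ksp = [Ag^+]^2[CrO4^2-]
So Ksp = (2s)^2 × s = 4s^3
With s = 7.748 × 10^-5: Ksp = 1.86 × 10^-12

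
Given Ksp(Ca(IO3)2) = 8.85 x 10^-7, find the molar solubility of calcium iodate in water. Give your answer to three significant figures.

s ≈ 6.05 × 10^-3 M

Ca(IO3)2(s) <=> Ca^2+ + 2 IO3^-
Ksp = [Ca^2+][IO3^-]^2
For each mole of Ca(IO3)2 that dissolves: [Ca^2+] = s, [IO3^-] = 2s.
Ksp = s(2s)^2 = 4s^3
s^3 = 8.85 x 10^-7 / 4, so s = 6.05 x 10^-3 M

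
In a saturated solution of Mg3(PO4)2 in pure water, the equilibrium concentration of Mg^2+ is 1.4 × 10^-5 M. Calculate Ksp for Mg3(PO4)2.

Ksp = 2.4 x 10^-25

Mg3(PO4)2(s) ⇌ 3 Mg^2+ + 2 PO4^3-
Stoichiometry gives [PO4^3-] = (2/3)[Mg^2+] = 9.33 × 10^-6 M.
Ksp = [Mg^2+]^3[PO4^3-]^2
Ksp = (1.4 × 10^-5)^3 × (9.33 × 10^-6)^2 = 2.4 × 10^-25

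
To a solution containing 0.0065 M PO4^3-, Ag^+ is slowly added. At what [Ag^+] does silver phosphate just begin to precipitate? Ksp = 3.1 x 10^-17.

[Ag^+] ≈ 1.7 × 10^-5 M

Ag3PO4(s) ⇌ 3 Ag^+ + PO4^3-
Ksp = [Ag^+]^3[PO4^3-]
Precipitation begins when Q = Ksp. With [PO4^3-] = 0.0065 M:
3.1 x 10^-17 = (0.0065) × [Ag^+]^3
[Ag^+] = (3.1 x 10^-17 / 6.5 × 10^-3)^(1/3) = 1.7 × 10^-5 M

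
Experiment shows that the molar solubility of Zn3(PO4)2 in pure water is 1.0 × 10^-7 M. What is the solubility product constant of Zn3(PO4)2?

Ksp = 1.1 x 10^-33

Zn3(PO4)2(s) ⇌ 3 Zn^2+(aq) + 2 PO4^3-(aq)
For each mole of Zn3(PO4)2 that dissolves: [Zn^2+] = 3s, [PO4^3-] = 2s.
Ksp = [Zn^2+]^3[PO4^3-]^2
Substituting: Ksp = (3s)^3(2s)^2 = 108s^5
With s = 1.0 x 10^-7: Ksp = 1.1 x 10^-33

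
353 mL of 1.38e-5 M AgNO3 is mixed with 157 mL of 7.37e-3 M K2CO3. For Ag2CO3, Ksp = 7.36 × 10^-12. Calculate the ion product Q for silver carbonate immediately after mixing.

Q = 2.07 × 10^-13

Total volume = 353 + 157 = 510 mL.
[Ag^+] = 1.38 × 10^-5 × (353/510) = 9.552 × 10^-6 M
[CO3^2-] = 7.37 × 10^-3 × (157/510) = 2.269 × 10^-3 M
Ag2CO3(s) ⇌ 2 Ag^+(aq) + CO3^2-(aq), so Q = [Ag^+]^2[CO3^2-]
Q = (9.552 x 10^-6)^2(2.269 × 10^-3) = 2.07 × 10^-13
Q < Ksp, so no precipitate of Ag2CO3 forms.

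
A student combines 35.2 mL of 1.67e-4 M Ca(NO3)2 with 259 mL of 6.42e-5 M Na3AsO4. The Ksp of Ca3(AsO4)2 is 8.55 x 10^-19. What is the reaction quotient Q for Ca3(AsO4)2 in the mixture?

Total volume = 35.2 + 259 = 294.2 mL.
[Ca^2+] = 1.67 x 10^-4 × (35.2/294.2) = 1.998 x 10^-5 M
[AsO4^3-] = 6.42 × 10^-5 × (259/294.2) = 5.652 × 10^-5 M
Ca3(AsO4)2(s) ⇌ 3 Ca^2+ + 2 AsO4^3-, so Q = [Ca^2+]^3[AsO4^3-]^2
Q = (1.998 × 10^-5)^3(5.652 × 10^-5)^2 = 2.55 × 10^-23
Q < Ksp, so no precipitate of Ca3(AsO4)2 forms.

2.55 × 10^-23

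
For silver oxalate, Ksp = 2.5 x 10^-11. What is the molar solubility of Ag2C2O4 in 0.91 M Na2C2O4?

s ≈ 2.6e-6 M

Ag2C2O4(s) ⇌ 2 Ag^+ + C2O4^2-
Ksp = [Ag^+]^2[C2O4^2-]
If s mol/L dissolves here, [Ag^+] = 2s, [C2O4^2-] = 0.91 + s ≈ 0.91 (since C2O4^2- from Na2C2O4 dominates).
Ksp ≈ (2s)^2 × 0.91
s = 2.6 × 10^-6 M
Check: s = 2.6 × 10^-6 ≪ 0.91, so the approximation is valid.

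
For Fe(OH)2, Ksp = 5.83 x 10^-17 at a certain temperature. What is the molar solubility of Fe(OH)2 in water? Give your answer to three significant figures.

Fe(OH)2(s) <=> Fe^2+ + 2 OH^-
Ksp = [Fe^2+][OH^-]^2
If s mol/L of Fe(OH)2 dissolves, [Fe^2+] = s and [OH^-] = 2s.
Substituting: Ksp = s(2s)^2 = 4s^3
s^3 = 5.83 x 10^-17 / 4, so s = 2.44 × 10^-6 M

s = 2.44 x 10^-6 M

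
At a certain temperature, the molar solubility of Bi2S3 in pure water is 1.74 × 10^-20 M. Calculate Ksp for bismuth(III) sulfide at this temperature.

1.72 × 10^-97

Bi2S3(s) ⇌ 2 Bi^3+(aq) + 3 S^2-(aq)
For each mole of Bi2S3 that dissolves: [Bi^3+] = 2s, [S^2-] = 3s.
Ksp = [Bi^3+]^2[S^2-]^3
Ksp = (2s)^2(3s)^3 = 108s^5
With s = 1.74 × 10^-20: Ksp = 1.72 x 10^-97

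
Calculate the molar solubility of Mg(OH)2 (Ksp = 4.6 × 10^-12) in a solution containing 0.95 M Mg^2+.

Mg(OH)2(s) ⇌ Mg^2+(aq) + 2 OH^-(aq)
Ksp = [Mg^2+][OH^-]^2
Let s = moles of Mg(OH)2 that dissolve per litre. [Mg^2+] = 0.95 + s ≈ 0.95, [OH^-] = 2s (since the Mg^2+ already present dominates).
Ksp ≈ 0.95 × (2s)^2
s = 1.1 x 10^-6 M
Check: s = 1.1 × 10^-6 ≪ 0.95, so the approximation is valid.

s = 1.1e-6 M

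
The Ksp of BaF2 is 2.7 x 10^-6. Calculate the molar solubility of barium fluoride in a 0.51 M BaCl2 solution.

BaF2(s) ⇌ Ba^2+(aq) + 2 F^-(aq)
Ksp = [Ba^2+][F^-]^2
Let s = moles of BaF2 that dissolve per litre. [Ba^2+] = 0.51 + s ≈ 0.51, [F^-] = 2s (Ksp is small, so little additional dissolves).
Ksp ≈ 0.51 × (2s)^2
s = 1.2 x 10^-3 M
Check: s = 1.2 x 10^-3 ≪ 0.51, so the approximation is valid.

s ≈ 1.2e-3 M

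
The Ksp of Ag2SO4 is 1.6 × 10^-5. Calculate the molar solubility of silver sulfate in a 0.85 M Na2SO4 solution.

2.2 x 10^-3 M

Ag2SO4(s) ⇌ 2 Ag^+ + SO4^2-
Ksp = [Ag^+]^2[SO4^2-]
Let s be the molar solubility in this solution. [Ag^+] = 2s, [SO4^2-] = 0.85 + s ≈ 0.85 (Ksp is small, so little additional dissolves).
Ksp ≈ (2s)^2 × 0.85
s = 2.2 × 10^-3 M
Check: s = 2.2 x 10^-3 ≪ 0.85, so the approximation is valid.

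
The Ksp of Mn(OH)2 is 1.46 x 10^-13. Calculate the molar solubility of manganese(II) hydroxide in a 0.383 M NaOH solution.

Mn(OH)2(s) ⇌ Mn^2+ + 2 OH^-
Ksp = [Mn^2+][OH^-]^2
Let s be the molar solubility in this solution. [Mn^2+] = s, [OH^-] = 0.383 + 2s ≈ 0.383 (Ksp is small, so little additional dissolves).
Ksp ≈ s × (0.383)^2
s = 9.95 × 10^-13 M
Check: 2s = 2.0 × 10^-12 ≪ 0.383, so the approximation is valid.

s ≈ 9.95e-13 M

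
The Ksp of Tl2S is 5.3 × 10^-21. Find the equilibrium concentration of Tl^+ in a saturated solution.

[Tl^+] = 2.2e-7 M

Tl2S(s) ⇌ 2 Tl^+(aq) + S^2-(aq)
Ksp = [Tl^+]^2[S^2-]
With molar solubility s: [Tl^+] = 2s, [S^2-] = s.
Substituting: Ksp = (2s)^2s = 4s^3
Solving, s = (5.3 × 10^-21/4)^(1/3) = 1.10 × 10^-7 M
[Tl^+] = 2s = 2.2 x 10^-7 M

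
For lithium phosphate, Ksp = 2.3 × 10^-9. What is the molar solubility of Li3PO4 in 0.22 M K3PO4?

7.3e-4 M

Li3PO4(s) ⇌ 3 Li^+(aq) + PO4^3-(aq)
Ksp = [Li^+]^3[PO4^3-]
Let s be the molar solubility in this solution. [Li^+] = 3s, [PO4^3-] = 0.22 + s ≈ 0.22 (since PO4^3- from K3PO4 dominates).
Ksp ≈ (3s)^3 × 0.22
s = 7.3 × 10^-4 M
Check: s = 7.3 × 10^-4 ≪ 0.22, so the approximation is valid.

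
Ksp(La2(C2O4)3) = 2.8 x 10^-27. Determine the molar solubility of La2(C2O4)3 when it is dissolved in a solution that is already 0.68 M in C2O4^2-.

La2(C2O4)3(s) <=> 2 La^3+(aq) + 3 C2O4^2-(aq)
Ksp = [La^3+]^2[C2O4^2-]^3
Let s be the molar solubility in this solution. [La^3+] = 2s, [C2O4^2-] = 0.68 + 3s ≈ 0.68 (since the C2O4^2- already present dominates).
Ksp ≈ (2s)^2 × (0.68)^3
s = 4.7 x 10^-14 M
Check: 3s = 1.4 × 10^-13 ≪ 0.68, so the approximation is valid.

4.7 × 10^-14 M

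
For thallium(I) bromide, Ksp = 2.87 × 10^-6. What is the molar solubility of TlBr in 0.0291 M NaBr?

TlBr(s) ⇌ Tl^+(aq) + Br^-(aq)
Ksp = [Tl^+][Br^-]
Let s be the molar solubility in this solution. [Tl^+] = s, [Br^-] = 0.0291 + s ≈ 0.0291 (common-ion effect: Br^- is already 0.0291 M).
Ksp ≈ s × 0.0291
s = 9.86 x 10^-5 M
Check: s = 9.9 x 10^-5 ≪ 0.0291, so the approximation is valid.

s ≈ 9.86e-5 M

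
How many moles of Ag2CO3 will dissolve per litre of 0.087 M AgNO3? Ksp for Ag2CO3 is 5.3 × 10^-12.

Ag2CO3(s) ⇌ 2 Ag^+ + CO3^2-
Ksp = [Ag^+]^2[CO3^2-]
Let s = moles of Ag2CO3 that dissolve per litre. [Ag^+] = 0.087 + 2s ≈ 0.087, [CO3^2-] = s (since Ag^+ from AgNO3 dominates).
Ksp ≈ (0.087)^2 × s
s = 7.0 × 10^-10 M
Check: 2s = 1.4 x 10^-9 ≪ 0.087, so the approximation is valid.

7.0 x 10^-10 M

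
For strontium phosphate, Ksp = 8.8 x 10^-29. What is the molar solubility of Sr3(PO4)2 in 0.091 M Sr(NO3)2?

s ≈ 1.7 x 10^-13 M

Sr3(PO4)2(s) <=> 3 Sr^2+(aq) + 2 PO4^3-(aq)
Ksp = [Sr^2+]^3[PO4^3-]^2
Let s = moles of Sr3(PO4)2 that dissolve per litre. [Sr^2+] = 0.091 + 3s ≈ 0.091, [PO4^3-] = 2s (since Sr^2+ from Sr(NO3)2 dominates).
Ksp ≈ (0.091)^3 × (2s)^2
s = 1.7 × 10^-13 M
Check: 3s = 5.1 × 10^-13 ≪ 0.091, so the approximation is valid.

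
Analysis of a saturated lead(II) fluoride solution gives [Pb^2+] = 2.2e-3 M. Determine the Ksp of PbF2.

Ksp ≈ 4.3 × 10^-8

PbF2(s) ⇌ Pb^2+ + 2 F^-
Stoichiometry gives [F^-] = (2/1)[Pb^2+] = 4.40 x 10^-3 M.
Ksp = [Pb^2+][F^-]^2
Ksp = 2.2 × 10^-3 × (4.40 × 10^-3)^2 = 4.3 x 10^-8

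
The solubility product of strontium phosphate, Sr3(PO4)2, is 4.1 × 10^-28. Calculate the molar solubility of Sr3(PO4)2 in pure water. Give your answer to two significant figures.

Sr3(PO4)2(s) ⇌ 3 Sr^2+ + 2 PO4^3-
Ksp = [Sr^2+]^3[PO4^3-]^2
With molar solubility s: [Sr^2+] = 3s, [PO4^3-] = 2s.
Ksp = (3s)^3(2s)^2 = 108s^5
s^5 = 4.1 × 10^-28 / 108, so s = 1.3 x 10^-6 M

1.3e-6 M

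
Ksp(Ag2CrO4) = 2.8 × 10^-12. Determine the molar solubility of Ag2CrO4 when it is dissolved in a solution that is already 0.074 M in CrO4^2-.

s ≈ 3.1 × 10^-6 M

Ag2CrO4(s) ⇌ 2 Ag^+(aq) + CrO4^2-(aq)
Ksp = [Ag^+]^2[CrO4^2-]
Let s = moles of Ag2CrO4 that dissolve per litre. [Ag^+] = 2s, [CrO4^2-] = 0.074 + s ≈ 0.074 (since the CrO4^2- already present dominates).
Ksp ≈ (2s)^2 × 0.074
s = 3.1 × 10^-6 M
Check: s = 3.1 × 10^-6 ≪ 0.074, so the approximation is valid.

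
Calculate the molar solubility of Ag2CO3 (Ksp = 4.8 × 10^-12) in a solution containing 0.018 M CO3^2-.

8.2 × 10^-6 M

Ag2CO3(s) <=> 2 Ag^+(aq) + CO3^2-(aq)
Ksp = [Ag^+]^2[CO3^2-]
Let s be the molar solubility in this solution. [Ag^+] = 2s, [CO3^2-] = 0.018 + s ≈ 0.018 (Ksp is small, so little additional dissolves).
Ksp ≈ (2s)^2 × 0.018
s = 8.2 × 10^-6 M
Check: s = 8.2 × 10^-6 ≪ 0.018, so the approximation is valid.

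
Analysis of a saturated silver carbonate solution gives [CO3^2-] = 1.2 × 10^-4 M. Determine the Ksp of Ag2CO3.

6.9e-12

Ag2CO3(s) ⇌ 2 Ag^+(aq) + CO3^2-(aq)
Stoichiometry gives [Ag^+] = (2/1)[CO3^2-] = 2.40 × 10^-4 M.
Ksp = [Ag^+]^2[CO3^2-]
Ksp = (2.40 x 10^-4)^2 × 1.2 × 10^-4 = 6.9 × 10^-12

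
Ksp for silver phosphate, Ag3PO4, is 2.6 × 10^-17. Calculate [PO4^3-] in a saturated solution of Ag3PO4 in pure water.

[PO4^3-] = 3.1 × 10^-5 M

Ag3PO4(s) <=> 3 Ag^+(aq) + PO4^3-(aq)
Ksp = [Ag^+]^3[PO4^3-]
For each mole of Ag3PO4 that dissolves: [Ag^+] = 3s, [PO4^3-] = s.
Substituting: Ksp = (3s)^3s = 27s^4
s^4 = 2.6 × 10^-17 / 27, so s = 3.13 × 10^-5 M
[PO4^3-] = s = 3.1 × 10^-5 M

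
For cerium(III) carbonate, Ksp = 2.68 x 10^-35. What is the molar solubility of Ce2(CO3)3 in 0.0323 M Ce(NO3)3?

Ce2(CO3)3(s) <=> 2 Ce^3+ + 3 CO3^2-
Ksp = [Ce^3+]^2[CO3^2-]^3
Let s = moles of Ce2(CO3)3 that dissolve per litre. [Ce^3+] = 0.0323 + 2s ≈ 0.0323, [CO3^2-] = 3s (Ksp is small, so little additional dissolves).
Ksp ≈ (0.0323)^2 × (3s)^3
s = 9.84 x 10^-12 M
Check: 2s = 2.0 × 10^-11 ≪ 0.0323, so the approximation is valid.

s ≈ 9.84 x 10^-12 M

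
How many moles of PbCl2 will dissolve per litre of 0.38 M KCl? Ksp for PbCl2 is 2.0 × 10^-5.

s = 1.4 × 10^-4 M

PbCl2(s) <=> Pb^2+(aq) + 2 Cl^-(aq)
Ksp = [Pb^2+][Cl^-]^2
Let s = moles of PbCl2 that dissolve per litre. [Pb^2+] = s, [Cl^-] = 0.38 + 2s ≈ 0.38 (Ksp is small, so little additional dissolves).
Ksp ≈ s × (0.38)^2
s = 1.4 × 10^-4 M
Check: 2s = 2.8 × 10^-4 ≪ 0.38, so the approximation is valid.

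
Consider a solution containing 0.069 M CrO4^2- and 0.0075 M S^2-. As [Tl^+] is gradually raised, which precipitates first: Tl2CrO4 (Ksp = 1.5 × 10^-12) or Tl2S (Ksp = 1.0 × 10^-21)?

Tl2S

Each salt begins to precipitate when Q = Ksp, i.e. when [Tl^+] reaches its threshold.
For Tl2CrO4: 1.5 × 10^-12 = 0.069 × [Tl^+]^2  ⇒  [Tl^+] = 4.7 × 10^-6 M.
For Tl2S: 1.0 × 10^-21 = 0.0075 × [Tl^+]^2  ⇒  [Tl^+] = 3.7 x 10^-10 M.
The salt with the lower threshold [Tl^+] precipitates first: Tl2S.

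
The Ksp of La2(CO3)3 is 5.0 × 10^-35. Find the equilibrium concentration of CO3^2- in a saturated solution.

La2(CO3)3(s) ⇌ 2 La^3+ + 3 CO3^2-
Ksp = [La^3+]^2[CO3^2-]^3
For each mole of La2(CO3)3 that dissolves: [La^3+] = 2s, [CO3^2-] = 3s.
Ksp = (2s)^2(3s)^3 = 108s^5
Solving, s = (5.0 × 10^-35/108)^(1/5) = 5.41 × 10^-8 M
[CO3^2-] = 3s = 1.6 × 10^-7 M

1.6 × 10^-7 M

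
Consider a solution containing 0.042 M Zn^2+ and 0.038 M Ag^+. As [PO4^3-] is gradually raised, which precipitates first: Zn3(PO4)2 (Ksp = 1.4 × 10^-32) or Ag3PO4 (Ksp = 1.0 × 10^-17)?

Zn3(PO4)2

Each salt begins to precipitate when Q = Ksp, i.e. when [PO4^3-] reaches its threshold.
For Zn3(PO4)2: 1.4 × 10^-32 = (0.042)^3 × [PO4^3-]^2  ⇒  [PO4^3-] = 1.4 × 10^-14 M.
For Ag3PO4: 1.0 × 10^-17 = (0.038)^3 × [PO4^3-]  ⇒  [PO4^3-] = 1.8 × 10^-13 M.
The salt with the lower threshold [PO4^3-] precipitates first: Zn3(PO4)2.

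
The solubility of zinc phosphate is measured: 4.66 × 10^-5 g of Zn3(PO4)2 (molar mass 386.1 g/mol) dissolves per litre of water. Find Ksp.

Ksp = 2.77 × 10^-33

Molar solubility s = (4.66 x 10^-5 g/L) / (386.1 g/mol) = 1.207 × 10^-7 M.
Zn3(PO4)2(s) ⇌ 3 Zn^2+ + 2 PO4^3-
For each mole of Zn3(PO4)2 that dissolves: [Zn^2+] = 3s, [PO4^3-] = 2s.
Ksp = [Zn^2+]^3[PO4^3-]^2
Substituting: Ksp = (3s)^3(2s)^2 = 108s^5
With s = 1.207 x 10^-7: Ksp = 2.77 × 10^-33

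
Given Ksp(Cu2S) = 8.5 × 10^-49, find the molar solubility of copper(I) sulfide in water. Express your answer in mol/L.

Cu2S(s) ⇌ 2 Cu^+ + S^2-
Ksp = [Cu^+]^2[S^2-]
Let s = molar solubility. Then [Cu^+] = 2s and [S^2-] = s.
Substituting: Ksp = (2s)^2s = 4s^3
s = (8.5 × 10^-49 / 4)^(1/3) = 6.0 x 10^-17 M

6.0e-17 M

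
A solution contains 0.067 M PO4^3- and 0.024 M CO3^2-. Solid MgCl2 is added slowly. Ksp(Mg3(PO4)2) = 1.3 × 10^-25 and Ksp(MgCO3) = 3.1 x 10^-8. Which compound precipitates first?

Mg3(PO4)2

Each salt begins to precipitate when Q = Ksp, i.e. when [Mg^2+] reaches its threshold.
For Mg3(PO4)2: 1.3 × 10^-25 = (0.067)^2 × [Mg^2+]^3  ⇒  [Mg^2+] = 3.1 x 10^-8 M.
For MgCO3: 3.1 x 10^-8 = 0.024 × [Mg^2+]  ⇒  [Mg^2+] = 1.3 × 10^-6 M.
The salt with the lower threshold [Mg^2+] precipitates first: Mg3(PO4)2.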